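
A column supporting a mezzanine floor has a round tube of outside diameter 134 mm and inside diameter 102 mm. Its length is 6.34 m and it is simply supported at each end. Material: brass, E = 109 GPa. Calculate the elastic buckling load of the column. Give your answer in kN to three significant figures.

d_o = 134 mm, d_i = 102 mm
I = π(d_o⁴ − d_i⁴)/64 = π(134⁴ − 102.0⁴)/64 = 1.051×10^7 mm⁴
I = 1.051×10^7 mm⁴ = 1.051×10^-5 m⁴
Effective length L_e = K·L = 1 × 6.34 = 6.340 m
P_cr = π²EI / L_e² = π² × 109×10⁹ × 1.051×10^-5 / 6.340² = 2.814×10^5 N

P_cr ≈ 281 kN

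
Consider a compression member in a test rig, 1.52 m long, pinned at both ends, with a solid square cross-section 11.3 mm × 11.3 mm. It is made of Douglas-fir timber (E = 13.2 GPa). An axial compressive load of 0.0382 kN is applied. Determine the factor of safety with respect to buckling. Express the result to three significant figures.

n ≈ 2.01

I = a⁴/12 = 11.3⁴/12 = 1.359×10^3 mm⁴
I = 1.359×10^3 mm⁴ = 1.359×10^-9 m⁴
Effective length L_e = K·L = 1 × 1.52 = 1.520 m
P_cr = π²EI / L_e² = π² × 13.2×10⁹ × 1.359×10^-9 / 1.520² = 76.62 N
Factor of safety n = P_cr / P = 0.076616 / 0.0382 = 2.01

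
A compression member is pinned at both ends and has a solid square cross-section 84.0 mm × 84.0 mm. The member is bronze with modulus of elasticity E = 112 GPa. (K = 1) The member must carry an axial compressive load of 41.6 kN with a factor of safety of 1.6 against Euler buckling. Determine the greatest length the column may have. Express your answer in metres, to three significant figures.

L_max ≈ 8.30 m

I = a⁴/12 = 84.0⁴/12 = 4.149×10^6 mm⁴
I = 4.149×10^-6 m⁴
Required critical load P_cr = n·P = 1.6 × 41.6 = 66.56 kN = 6.656×10^4 N
From P_cr = π²EI/(K·L)²:  L = (1/K)·√(π²EI/P_cr) = (1/1)·√(π²×1.12×10^11×4.149×10^-6/6.656×10^4)
L = 8.30 m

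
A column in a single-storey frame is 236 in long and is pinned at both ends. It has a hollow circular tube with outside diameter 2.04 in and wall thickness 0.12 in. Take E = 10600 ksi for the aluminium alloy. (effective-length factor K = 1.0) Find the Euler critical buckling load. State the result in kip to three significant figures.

P_cr ≈ 0.629 kip

Inner diameter d_i = 2.04 − 2×0.12 = 1.800 in
I = π(d_o⁴ − d_i⁴)/64 = π(2.04⁴ − 1.800⁴)/64 = 0.3348 in⁴
Effective length L_e = K·L = 1 × 236 = 236.0 in
P_cr = π²EI / L_e² = π² × 10600×10³ × 0.3348 / 236.0² = 629.0 lb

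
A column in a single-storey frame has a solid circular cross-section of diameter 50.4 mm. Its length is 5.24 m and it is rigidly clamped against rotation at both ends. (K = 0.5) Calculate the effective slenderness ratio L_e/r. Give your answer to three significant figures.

For a solid circle r = d/4 = 50.4/4 = 12.60 mm
L_e = K·L = 0.5 × 5.24 m = 2.620 m = 2620.0 mm
λ = L_e / r_min = 2620.0 / 12.60 = 208

λ ≈ 208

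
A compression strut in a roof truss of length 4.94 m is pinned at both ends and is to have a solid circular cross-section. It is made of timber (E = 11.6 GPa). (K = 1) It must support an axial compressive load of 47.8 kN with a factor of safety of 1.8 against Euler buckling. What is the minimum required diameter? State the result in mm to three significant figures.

d ≈ 139 mm

Required P_cr = n·P = 1.8 × 47.8 = 86.04 kN
L_e = K·L = 1 × 4.94 = 4.940 m
Required I = P_cr·L_e²/(π²E) = 8.604×10^4 × 4.940² / (π² × 1.16×10^10) = 1.834×10^-5 m⁴
I_req = 1.834×10^7 mm⁴
Solid circle: I = πd⁴/64  ⇒  d = (64I/π)^(1/4) = (64×1.834×10^7/π)^(1/4) = 139 mm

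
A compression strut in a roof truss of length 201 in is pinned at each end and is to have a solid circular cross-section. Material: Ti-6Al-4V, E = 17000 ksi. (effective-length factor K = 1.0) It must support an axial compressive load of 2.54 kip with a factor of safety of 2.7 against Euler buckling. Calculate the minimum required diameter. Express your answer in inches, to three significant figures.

d ≈ 2.41 in

Required P_cr = n·P = 2.7 × 2.54 = 6.858 kip
L_e = K·L = 1 × 201 = 201.0 in
Required I = P_cr·L_e²/(π²E) = 6.858×10^3 × 201.0² / (π² × 1.70×10^7) = 1.651 in⁴
Solid circle: I = πd⁴/64  ⇒  d = (64I/π)^(1/4) = (64×1.651/π)^(1/4) = 2.41 in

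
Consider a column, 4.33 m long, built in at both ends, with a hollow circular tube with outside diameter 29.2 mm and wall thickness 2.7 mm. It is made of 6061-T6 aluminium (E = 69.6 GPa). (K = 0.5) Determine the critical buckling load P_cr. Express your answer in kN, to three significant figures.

Inner diameter d_i = 29.2 − 2×2.7 = 23.80 mm
I = π(d_o⁴ − d_i⁴)/64 = π(29.2⁴ − 23.80⁴)/64 = 1.994×10^4 mm⁴
I = 1.994×10^4 mm⁴ = 1.994×10^-8 m⁴
Effective length L_e = K·L = 0.5 × 4.33 = 2.165 m
P_cr = π²EI / L_e² = π² × 69.6×10⁹ × 1.994×10^-8 / 2.165² = 2.922×10^3 N

P_cr ≈ 2.92 kN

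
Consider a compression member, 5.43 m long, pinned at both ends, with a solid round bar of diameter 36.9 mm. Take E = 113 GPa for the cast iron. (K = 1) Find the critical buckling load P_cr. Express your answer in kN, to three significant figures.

I = πd⁴/64 = π×36.9⁴/64 = 9.101×10^4 mm⁴
I = 9.101×10^4 mm⁴ = 9.101×10^-8 m⁴
Effective length L_e = K·L = 1 × 5.43 = 5.430 m
P_cr = π²EI / L_e² = π² × 113×10⁹ × 9.101×10^-8 / 5.430² = 3.442×10^3 N

P_cr ≈ 3.44 kN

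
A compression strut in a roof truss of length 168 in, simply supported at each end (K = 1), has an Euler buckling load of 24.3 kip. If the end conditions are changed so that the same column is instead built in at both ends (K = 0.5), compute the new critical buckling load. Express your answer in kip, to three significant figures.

P_cr ∝ 1/K², so P_cr,new = P_cr,old × (K_old/K_new)² = 24.3 × (1/0.5)²
= 24.3 × 4.000 = 97.2 kip

P_cr ≈ 97.2 kip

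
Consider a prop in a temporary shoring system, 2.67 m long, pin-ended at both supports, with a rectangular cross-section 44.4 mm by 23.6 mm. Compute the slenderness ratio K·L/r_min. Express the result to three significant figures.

Buckling occurs about the weak axis: I_min = h·b³/12 with b = 23.6 mm (the shorter side).
I_min = 44.4×23.6³/12 = 4.863×10^4 mm⁴
A = 1.048×10^3 mm²;  r_min = √(I/A) = √(4.863×10^4/1.048×10^3) = 6.813 mm
L_e = K·L = 1 × 2.67 m = 2.670 m = 2670.0 mm
λ = L_e / r_min = 2670.0 / 6.813 = 392

λ ≈ 392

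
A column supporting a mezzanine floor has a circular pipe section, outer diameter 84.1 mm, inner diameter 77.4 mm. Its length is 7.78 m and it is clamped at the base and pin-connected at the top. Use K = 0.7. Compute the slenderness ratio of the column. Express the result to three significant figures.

λ ≈ 191

d_o = 84.1 mm, d_i = 77.4 mm
I = π(d_o⁴ − d_i⁴)/64 = π(84.1⁴ − 77.40⁴)/64 = 6.939×10^5 mm⁴
A = 849.8 mm²;  r_min = √(I/A) = √(6.939×10^5/849.8) = 28.57 mm
L_e = K·L = 0.7 × 7.78 m = 5.446 m = 5446.0 mm
λ = L_e / r_min = 5446.0 / 28.57 = 191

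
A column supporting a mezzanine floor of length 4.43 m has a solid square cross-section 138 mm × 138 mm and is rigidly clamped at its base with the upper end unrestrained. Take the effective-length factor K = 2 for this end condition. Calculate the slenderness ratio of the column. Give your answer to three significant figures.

λ ≈ 222

I = a⁴/12 = 138⁴/12 = 3.022×10^7 mm⁴
A = 1.904×10^4 mm²;  r_min = √(I/A) = √(3.022×10^7/1.904×10^4) = 39.84 mm
L_e = K·L = 2 × 4.43 m = 8.860 m = 8860.0 mm
λ = L_e / r_min = 8860.0 / 39.84 = 222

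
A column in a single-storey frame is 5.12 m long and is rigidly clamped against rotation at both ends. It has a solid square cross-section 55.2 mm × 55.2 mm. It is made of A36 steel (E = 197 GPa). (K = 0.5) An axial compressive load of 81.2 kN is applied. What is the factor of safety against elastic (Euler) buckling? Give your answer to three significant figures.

n ≈ 2.83

I = a⁴/12 = 55.2⁴/12 = 7.737×10^5 mm⁴
I = 7.737×10^5 mm⁴ = 7.737×10^-7 m⁴
Effective length L_e = K·L = 0.5 × 5.12 = 2.560 m
P_cr = π²EI / L_e² = π² × 197×10⁹ × 7.737×10^-7 / 2.560² = 2.295×10^5 N
Factor of safety n = P_cr / P = 229.54 / 81.2 = 2.83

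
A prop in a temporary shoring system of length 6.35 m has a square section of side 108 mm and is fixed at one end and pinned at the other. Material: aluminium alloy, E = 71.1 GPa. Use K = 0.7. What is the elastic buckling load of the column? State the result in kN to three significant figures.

P_cr ≈ 403 kN

I = a⁴/12 = 108⁴/12 = 1.134×10^7 mm⁴
I = 1.134×10^7 mm⁴ = 1.134×10^-5 m⁴
Effective length L_e = K·L = 0.7 × 6.35 = 4.445 m
P_cr = π²EI / L_e² = π² × 71.1×10⁹ × 1.134×10^-5 / 4.445² = 4.027×10^5 N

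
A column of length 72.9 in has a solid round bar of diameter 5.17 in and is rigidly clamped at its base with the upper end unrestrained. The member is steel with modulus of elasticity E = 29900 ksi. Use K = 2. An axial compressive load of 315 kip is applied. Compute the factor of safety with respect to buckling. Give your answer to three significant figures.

I = πd⁴/64 = π×5.17⁴/64 = 35.07 in⁴
Effective length L_e = K·L = 2 × 72.9 = 145.8 in
P_cr = π²EI / L_e² = π² × 29900×10³ × 35.07 / 145.8² = 4.868×10^5 lb
Factor of safety n = P_cr / P = 486.84 / 315 = 1.55

n ≈ 1.55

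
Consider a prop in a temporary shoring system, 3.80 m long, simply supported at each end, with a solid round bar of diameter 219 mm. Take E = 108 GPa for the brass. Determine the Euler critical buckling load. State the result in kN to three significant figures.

P_cr ≈ 8330 kN

I = πd⁴/64 = π×219⁴/64 = 1.129×10^8 mm⁴
I = 1.129×10^8 mm⁴ = 1.129×10^-4 m⁴
Effective length L_e = K·L = 1 × 3.80 = 3.800 m
P_cr = π²EI / L_e² = π² × 108×10⁹ × 1.129×10^-4 / 3.800² = 8.335×10^6 N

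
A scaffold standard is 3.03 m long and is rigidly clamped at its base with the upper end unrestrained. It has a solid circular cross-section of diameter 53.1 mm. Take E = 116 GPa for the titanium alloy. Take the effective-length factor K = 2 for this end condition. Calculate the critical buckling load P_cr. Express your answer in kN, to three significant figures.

I = πd⁴/64 = π×53.1⁴/64 = 3.903×10^5 mm⁴
I = 3.903×10^5 mm⁴ = 3.903×10^-7 m⁴
Effective length L_e = K·L = 2 × 3.03 = 6.060 m
P_cr = π²EI / L_e² = π² × 116×10⁹ × 3.903×10^-7 / 6.060² = 1.217×10^4 N

P_cr ≈ 12.2 kN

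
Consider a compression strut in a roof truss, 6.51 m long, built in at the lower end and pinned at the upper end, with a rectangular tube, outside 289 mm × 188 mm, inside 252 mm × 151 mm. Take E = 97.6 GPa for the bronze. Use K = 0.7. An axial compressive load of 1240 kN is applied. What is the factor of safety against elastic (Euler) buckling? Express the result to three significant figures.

Weak-axis I_min = (h_o·b_o³ − h_i·b_i³)/12 with b_o = 188, b_i = 151.0 mm (shorter outer/inner sides).
I_min = (289×188³ − 252.0×151.0³)/12 = 8.772×10^7 mm⁴
I = 8.772×10^7 mm⁴ = 8.772×10^-5 m⁴
Effective length L_e = K·L = 0.7 × 6.51 = 4.557 m
P_cr = π²EI / L_e² = π² × 97.6×10⁹ × 8.772×10^-5 / 4.557² = 4.069×10^6 N
Factor of safety n = P_cr / P = 4069.2 / 1240 = 3.28

n ≈ 3.28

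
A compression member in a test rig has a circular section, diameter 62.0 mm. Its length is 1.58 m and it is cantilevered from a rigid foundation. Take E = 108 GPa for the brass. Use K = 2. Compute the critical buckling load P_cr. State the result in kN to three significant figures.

I = πd⁴/64 = π×62.0⁴/64 = 7.253×10^5 mm⁴
I = 7.253×10^5 mm⁴ = 7.253×10^-7 m⁴
Effective length L_e = K·L = 2 × 1.58 = 3.160 m
P_cr = π²EI / L_e² = π² × 108×10⁹ × 7.253×10^-7 / 3.160² = 7.743×10^4 N

P_cr ≈ 77.4 kN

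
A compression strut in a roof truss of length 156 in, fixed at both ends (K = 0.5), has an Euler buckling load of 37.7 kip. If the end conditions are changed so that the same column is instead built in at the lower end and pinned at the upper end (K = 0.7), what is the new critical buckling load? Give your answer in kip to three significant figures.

P_cr ∝ 1/K², so P_cr,new = P_cr,old × (K_old/K_new)² = 37.7 × (0.5/0.7)²
= 37.7 × 0.5102 = 19.2 kip

P_cr ≈ 19.2 kip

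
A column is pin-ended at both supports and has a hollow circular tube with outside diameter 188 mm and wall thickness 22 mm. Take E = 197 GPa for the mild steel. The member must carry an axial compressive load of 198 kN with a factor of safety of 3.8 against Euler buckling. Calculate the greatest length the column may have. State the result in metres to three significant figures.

L_max ≈ 10.2 m

Inner diameter d_i = 188 − 2×22 = 144.0 mm
I = π(d_o⁴ − d_i⁴)/64 = π(188⁴ − 144.0⁴)/64 = 4.021×10^7 mm⁴
I = 4.021×10^-5 m⁴
Required critical load P_cr = n·P = 3.8 × 198 = 752.4 kN = 7.524×10^5 N
From P_cr = π²EI/(K·L)²:  L = (1/K)·√(π²EI/P_cr) = (1/1)·√(π²×1.97×10^11×4.021×10^-5/7.524×10^5)
L = 10.2 m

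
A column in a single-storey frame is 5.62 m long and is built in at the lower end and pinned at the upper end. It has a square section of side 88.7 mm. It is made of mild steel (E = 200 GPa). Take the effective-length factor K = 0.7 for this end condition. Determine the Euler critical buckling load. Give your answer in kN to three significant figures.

I = a⁴/12 = 88.7⁴/12 = 5.158×10^6 mm⁴
I = 5.158×10^6 mm⁴ = 5.158×10^-6 m⁴
Effective length L_e = K·L = 0.7 × 5.62 = 3.934 m
P_cr = π²EI / L_e² = π² × 200×10⁹ × 5.158×10^-6 / 3.934² = 6.579×10^5 N

P_cr ≈ 658 kN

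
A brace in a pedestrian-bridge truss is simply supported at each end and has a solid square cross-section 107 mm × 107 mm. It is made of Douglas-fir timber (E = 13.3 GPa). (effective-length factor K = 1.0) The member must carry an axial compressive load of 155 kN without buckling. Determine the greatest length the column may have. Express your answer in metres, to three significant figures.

I = a⁴/12 = 107⁴/12 = 1.092×10^7 mm⁴
I = 1.092×10^-5 m⁴
At the buckling limit P_cr = P = 1.550×10^5 N
From P_cr = π²EI/(K·L)²:  L = (1/K)·√(π²EI/P_cr) = (1/1)·√(π²×1.33×10^10×1.092×10^-5/1.550×10^5)
L = 3.04 m

L_max ≈ 3.04 m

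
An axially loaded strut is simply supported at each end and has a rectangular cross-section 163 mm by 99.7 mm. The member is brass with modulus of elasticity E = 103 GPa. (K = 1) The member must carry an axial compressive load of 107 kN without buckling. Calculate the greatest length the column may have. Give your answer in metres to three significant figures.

Buckling occurs about the weak axis: I_min = h·b³/12 with b = 99.7 mm (the shorter side).
I_min = 163×99.7³/12 = 1.346×10^7 mm⁴
I = 1.346×10^-5 m⁴
At the buckling limit P_cr = P = 1.070×10^5 N
From P_cr = π²EI/(K·L)²:  L = (1/K)·√(π²EI/P_cr) = (1/1)·√(π²×1.03×10^11×1.346×10^-5/1.070×10^5)
L = 11.3 m

L_max ≈ 11.3 m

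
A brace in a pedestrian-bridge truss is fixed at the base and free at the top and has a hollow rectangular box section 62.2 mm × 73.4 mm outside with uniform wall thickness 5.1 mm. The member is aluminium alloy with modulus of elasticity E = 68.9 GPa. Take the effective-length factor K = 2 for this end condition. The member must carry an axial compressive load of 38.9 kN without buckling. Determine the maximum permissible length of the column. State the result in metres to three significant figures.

L_max ≈ 1.79 m

Inner dimensions: h_i = 73.4 − 2×5.1 = 63.20 mm, b_i = 62.2 − 2×5.1 = 52.00 mm
Weak-axis I_min = (h_o·b_o³ − h_i·b_i³)/12 with b_o = 62.2, b_i = 52.00 mm (shorter outer/inner sides).
I_min = (73.4×62.2³ − 63.20×52.00³)/12 = 7.314×10^5 mm⁴
I = 7.314×10^-7 m⁴
At the buckling limit P_cr = P = 3.890×10^4 N
From P_cr = π²EI/(K·L)²:  L = (1/K)·√(π²EI/P_cr) = (1/2)·√(π²×6.89×10^10×7.314×10^-7/3.890×10^4)
L = 1.79 m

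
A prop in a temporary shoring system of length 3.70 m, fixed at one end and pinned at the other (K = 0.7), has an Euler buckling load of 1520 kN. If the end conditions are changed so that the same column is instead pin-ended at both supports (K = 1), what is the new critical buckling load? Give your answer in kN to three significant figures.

P_cr ≈ 745 kN

P_cr ∝ 1/K², so P_cr,new = P_cr,old × (K_old/K_new)² = 1520 × (0.7/1)²
= 1520 × 0.4900 = 745 kN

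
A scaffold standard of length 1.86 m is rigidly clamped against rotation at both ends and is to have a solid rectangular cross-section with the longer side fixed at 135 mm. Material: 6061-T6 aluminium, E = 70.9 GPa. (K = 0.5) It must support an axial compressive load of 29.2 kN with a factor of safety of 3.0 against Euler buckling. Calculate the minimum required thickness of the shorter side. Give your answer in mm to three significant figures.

Required P_cr = n·P = 3.0 × 29.2 = 87.60 kN
L_e = K·L = 0.5 × 1.86 = 0.9300 m
Required I = P_cr·L_e²/(π²E) = 8.760×10^4 × 0.9300² / (π² × 7.09×10^10) = 1.083×10^-7 m⁴
I_req = 1.083×10^5 mm⁴
Rectangle, weak axis: I_min = h·b³/12 with h = 135 mm fixed  ⇒  b = (12I/h)^(1/3) = 21.3 mm

b ≈ 21.3 mm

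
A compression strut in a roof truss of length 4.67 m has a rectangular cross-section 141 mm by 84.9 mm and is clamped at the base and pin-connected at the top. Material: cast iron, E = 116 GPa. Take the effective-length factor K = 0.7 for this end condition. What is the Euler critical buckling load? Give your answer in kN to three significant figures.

Buckling occurs about the weak axis: I_min = h·b³/12 with b = 84.9 mm (the shorter side).
I_min = 141×84.9³/12 = 7.191×10^6 mm⁴
I = 7.191×10^6 mm⁴ = 7.191×10^-6 m⁴
Effective length L_e = K·L = 0.7 × 4.67 = 3.269 m
P_cr = π²EI / L_e² = π² × 116×10⁹ × 7.191×10^-6 / 3.269² = 7.704×10^5 N

P_cr ≈ 770 kN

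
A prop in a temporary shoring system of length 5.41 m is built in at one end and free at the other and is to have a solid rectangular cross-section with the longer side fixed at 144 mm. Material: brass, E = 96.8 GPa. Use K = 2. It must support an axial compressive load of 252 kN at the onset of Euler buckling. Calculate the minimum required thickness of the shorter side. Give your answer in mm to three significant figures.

L_e = K·L = 2 × 5.41 = 10.82 m
Required I = P_cr·L_e²/(π²E) = 2.520×10^5 × 10.82² / (π² × 9.68×10^10) = 3.088×10^-5 m⁴
I_req = 3.088×10^7 mm⁴
Rectangle, weak axis: I_min = h·b³/12 with h = 144 mm fixed  ⇒  b = (12I/h)^(1/3) = 137 mm

b ≈ 137 mm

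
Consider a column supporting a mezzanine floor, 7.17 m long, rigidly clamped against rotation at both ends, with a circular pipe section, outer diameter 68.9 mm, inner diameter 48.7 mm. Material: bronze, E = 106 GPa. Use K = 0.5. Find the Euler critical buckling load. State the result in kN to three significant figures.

P_cr ≈ 67.6 kN

d_o = 68.9 mm, d_i = 48.7 mm
I = π(d_o⁴ − d_i⁴)/64 = π(68.9⁴ − 48.70⁴)/64 = 8.301×10^5 mm⁴
I = 8.301×10^5 mm⁴ = 8.301×10^-7 m⁴
Effective length L_e = K·L = 0.5 × 7.17 = 3.585 m
P_cr = π²EI / L_e² = π² × 106×10⁹ × 8.301×10^-7 / 3.585² = 6.757×10^4 N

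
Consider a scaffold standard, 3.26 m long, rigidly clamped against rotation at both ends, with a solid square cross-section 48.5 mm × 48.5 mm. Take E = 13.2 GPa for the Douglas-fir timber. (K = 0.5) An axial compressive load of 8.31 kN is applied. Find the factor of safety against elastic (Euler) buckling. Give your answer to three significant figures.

n ≈ 2.72

I = a⁴/12 = 48.5⁴/12 = 4.611×10^5 mm⁴
I = 4.611×10^5 mm⁴ = 4.611×10^-7 m⁴
Effective length L_e = K·L = 0.5 × 3.26 = 1.630 m
P_cr = π²EI / L_e² = π² × 13.2×10⁹ × 4.611×10^-7 / 1.630² = 2.261×10^4 N
Factor of safety n = P_cr / P = 22.609 / 8.31 = 2.72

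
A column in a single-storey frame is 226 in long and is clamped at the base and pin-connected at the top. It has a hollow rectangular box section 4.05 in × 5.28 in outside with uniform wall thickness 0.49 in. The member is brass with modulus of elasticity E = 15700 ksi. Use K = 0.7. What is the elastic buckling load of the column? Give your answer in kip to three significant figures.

P_cr ≈ 117 kip

Inner dimensions: h_i = 5.28 − 2×0.49 = 4.300 in, b_i = 4.05 − 2×0.49 = 3.070 in
Weak-axis I_min = (h_o·b_o³ − h_i·b_i³)/12 with b_o = 4.05, b_i = 3.070 in (shorter outer/inner sides).
I_min = (5.28×4.05³ − 4.300×3.070³)/12 = 18.86 in⁴
Effective length L_e = K·L = 0.7 × 226 = 158.2 in
P_cr = π²EI / L_e² = π² × 15700×10³ × 18.86 / 158.2² = 1.168×10^5 lb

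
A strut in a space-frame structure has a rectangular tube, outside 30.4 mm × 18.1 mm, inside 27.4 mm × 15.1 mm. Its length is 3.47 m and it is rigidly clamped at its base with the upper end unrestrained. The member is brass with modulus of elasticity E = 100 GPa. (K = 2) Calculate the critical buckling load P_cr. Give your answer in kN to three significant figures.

P_cr ≈ 0.147 kN

Weak-axis I_min = (h_o·b_o³ − h_i·b_i³)/12 with b_o = 18.1, b_i = 15.10 mm (shorter outer/inner sides).
I_min = (30.4×18.1³ − 27.40×15.10³)/12 = 7.161×10^3 mm⁴
I = 7.161×10^3 mm⁴ = 7.161×10^-9 m⁴
Effective length L_e = K·L = 2 × 3.47 = 6.940 m
P_cr = π²EI / L_e² = π² × 100×10⁹ × 7.161×10^-9 / 6.940² = 146.7 N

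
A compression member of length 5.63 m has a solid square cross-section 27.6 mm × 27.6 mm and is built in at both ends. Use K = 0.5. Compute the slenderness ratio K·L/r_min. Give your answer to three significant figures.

I = a⁴/12 = 27.6⁴/12 = 4.836×10^4 mm⁴
A = 761.8 mm²;  r_min = √(I/A) = √(4.836×10^4/761.8) = 7.967 mm
L_e = K·L = 0.5 × 5.63 m = 2.815 m = 2815.0 mm
λ = L_e / r_min = 2815.0 / 7.967 = 353

λ ≈ 353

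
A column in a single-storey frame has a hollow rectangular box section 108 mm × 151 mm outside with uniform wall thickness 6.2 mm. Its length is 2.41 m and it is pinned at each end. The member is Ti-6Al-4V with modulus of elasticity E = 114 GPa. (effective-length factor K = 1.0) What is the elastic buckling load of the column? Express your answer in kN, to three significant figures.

Inner dimensions: h_i = 151 − 2×6.2 = 138.6 mm, b_i = 108 − 2×6.2 = 95.60 mm
Weak-axis I_min = (h_o·b_o³ − h_i·b_i³)/12 with b_o = 108, b_i = 95.60 mm (shorter outer/inner sides).
I_min = (151×108³ − 138.6×95.60³)/12 = 5.760×10^6 mm⁴
I = 5.760×10^6 mm⁴ = 5.760×10^-6 m⁴
Effective length L_e = K·L = 1 × 2.41 = 2.410 m
P_cr = π²EI / L_e² = π² × 114×10⁹ × 5.760×10^-6 / 2.410² = 1.116×10^6 N

P_cr ≈ 1120 kN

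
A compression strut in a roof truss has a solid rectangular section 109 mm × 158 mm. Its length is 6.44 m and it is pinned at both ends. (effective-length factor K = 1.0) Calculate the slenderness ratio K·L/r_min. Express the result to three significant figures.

λ ≈ 205

Buckling occurs about the weak axis: I_min = h·b³/12 with b = 109 mm (the shorter side).
I_min = 158×109³/12 = 1.705×10^7 mm⁴
A = 1.722×10^4 mm²;  r_min = √(I/A) = √(1.705×10^7/1.722×10^4) = 31.47 mm
L_e = K·L = 1 × 6.44 m = 6.440 m = 6440.0 mm
λ = L_e / r_min = 6440.0 / 31.47 = 205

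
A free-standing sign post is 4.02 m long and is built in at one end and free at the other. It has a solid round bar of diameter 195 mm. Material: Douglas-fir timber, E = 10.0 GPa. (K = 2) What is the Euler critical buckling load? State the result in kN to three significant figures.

I = πd⁴/64 = π×195⁴/64 = 7.098×10^7 mm⁴
I = 7.098×10^7 mm⁴ = 7.098×10^-5 m⁴
Effective length L_e = K·L = 2 × 4.02 = 8.040 m
P_cr = π²EI / L_e² = π² × 10.0×10⁹ × 7.098×10^-5 / 8.040² = 1.084×10^5 N

P_cr ≈ 108 kN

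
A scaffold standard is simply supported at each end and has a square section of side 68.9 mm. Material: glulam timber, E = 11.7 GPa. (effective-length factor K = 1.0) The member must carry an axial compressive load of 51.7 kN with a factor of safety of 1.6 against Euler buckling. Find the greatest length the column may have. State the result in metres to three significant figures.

L_max ≈ 1.62 m

I = a⁴/12 = 68.9⁴/12 = 1.878×10^6 mm⁴
I = 1.878×10^-6 m⁴
Required critical load P_cr = n·P = 1.6 × 51.7 = 82.72 kN = 8.272×10^4 N
From P_cr = π²EI/(K·L)²:  L = (1/K)·√(π²EI/P_cr) = (1/1)·√(π²×1.17×10^10×1.878×10^-6/8.272×10^4)
L = 1.62 m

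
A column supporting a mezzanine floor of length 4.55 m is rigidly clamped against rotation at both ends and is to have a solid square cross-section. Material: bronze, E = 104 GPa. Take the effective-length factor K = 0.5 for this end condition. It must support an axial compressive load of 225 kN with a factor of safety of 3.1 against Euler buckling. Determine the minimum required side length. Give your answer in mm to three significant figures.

Required P_cr = n·P = 3.1 × 225 = 697.5 kN
L_e = K·L = 0.5 × 4.55 = 2.275 m
Required I = P_cr·L_e²/(π²E) = 6.975×10^5 × 2.275² / (π² × 1.04×10^11) = 3.517×10^-6 m⁴
I_req = 3.517×10^6 mm⁴
Solid square: I = a⁴/12  ⇒  a = (12I)^(1/4) = (12×3.517×10^6)^(1/4) = 80.6 mm

a ≈ 80.6 mm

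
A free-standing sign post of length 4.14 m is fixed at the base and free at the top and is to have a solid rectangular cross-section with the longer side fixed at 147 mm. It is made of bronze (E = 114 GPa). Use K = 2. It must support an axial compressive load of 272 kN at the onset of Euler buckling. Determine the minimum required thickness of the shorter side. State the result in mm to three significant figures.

L_e = K·L = 2 × 4.14 = 8.280 m
Required I = P_cr·L_e²/(π²E) = 2.720×10^5 × 8.280² / (π² × 1.14×10^11) = 1.657×10^-5 m⁴
I_req = 1.657×10^7 mm⁴
Rectangle, weak axis: I_min = h·b³/12 with h = 147 mm fixed  ⇒  b = (12I/h)^(1/3) = 111 mm

b ≈ 111 mm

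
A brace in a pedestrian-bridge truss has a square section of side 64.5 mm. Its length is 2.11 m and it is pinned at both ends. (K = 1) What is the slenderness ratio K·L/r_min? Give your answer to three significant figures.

I = a⁴/12 = 64.5⁴/12 = 1.442×10^6 mm⁴
A = 4.160×10^3 mm²;  r_min = √(I/A) = √(1.442×10^6/4.160×10^3) = 18.62 mm
L_e = K·L = 1 × 2.11 m = 2.110 m = 2110.0 mm
λ = L_e / r_min = 2110.0 / 18.62 = 113

λ ≈ 113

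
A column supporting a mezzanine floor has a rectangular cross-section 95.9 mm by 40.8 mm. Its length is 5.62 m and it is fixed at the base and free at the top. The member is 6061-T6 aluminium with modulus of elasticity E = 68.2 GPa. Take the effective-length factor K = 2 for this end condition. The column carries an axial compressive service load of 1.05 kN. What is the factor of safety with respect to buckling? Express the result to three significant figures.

n ≈ 2.75

Buckling occurs about the weak axis: I_min = h·b³/12 with b = 40.8 mm (the shorter side).
I_min = 95.9×40.8³/12 = 5.428×10^5 mm⁴
I = 5.428×10^5 mm⁴ = 5.428×10^-7 m⁴
Effective length L_e = K·L = 2 × 5.62 = 11.24 m
P_cr = π²EI / L_e² = π² × 68.2×10⁹ × 5.428×10^-7 / 11.24² = 2.892×10^3 N
Factor of safety n = P_cr / P = 2.8918 / 1.05 = 2.75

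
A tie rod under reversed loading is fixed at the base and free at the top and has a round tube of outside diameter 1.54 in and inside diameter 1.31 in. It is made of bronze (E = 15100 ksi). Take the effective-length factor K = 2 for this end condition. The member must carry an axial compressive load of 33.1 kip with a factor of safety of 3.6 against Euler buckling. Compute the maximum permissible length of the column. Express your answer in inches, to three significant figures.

d_o = 1.54 in, d_i = 1.31 in
I = π(d_o⁴ − d_i⁴)/64 = π(1.54⁴ − 1.310⁴)/64 = 0.1315 in⁴
Required critical load P_cr = n·P = 3.6 × 33.1 = 119.2 kip = 1.192×10^5 lb
From P_cr = π²EI/(K·L)²:  L = (1/K)·√(π²EI/P_cr) = (1/2)·√(π²×1.51×10^7×0.1315/1.192×10^5)
L = 6.41 in

L_max ≈ 6.41 in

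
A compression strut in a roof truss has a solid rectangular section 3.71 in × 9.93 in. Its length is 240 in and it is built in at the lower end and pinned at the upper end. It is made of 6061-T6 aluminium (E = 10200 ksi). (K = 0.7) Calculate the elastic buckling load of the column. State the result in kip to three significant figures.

Buckling occurs about the weak axis: I_min = h·b³/12 with b = 3.71 in (the shorter side).
I_min = 9.93×3.71³/12 = 42.26 in⁴
Effective length L_e = K·L = 0.7 × 240 = 168.0 in
P_cr = π²EI / L_e² = π² × 10200×10³ × 42.26 / 168.0² = 1.507×10^5 lb

P_cr ≈ 151 kip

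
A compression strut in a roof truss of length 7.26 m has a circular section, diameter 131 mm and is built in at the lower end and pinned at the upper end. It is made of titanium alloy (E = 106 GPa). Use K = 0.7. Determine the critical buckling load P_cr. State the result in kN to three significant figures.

I = πd⁴/64 = π×131⁴/64 = 1.446×10^7 mm⁴
I = 1.446×10^7 mm⁴ = 1.446×10^-5 m⁴
Effective length L_e = K·L = 0.7 × 7.26 = 5.082 m
P_cr = π²EI / L_e² = π² × 106×10⁹ × 1.446×10^-5 / 5.082² = 5.856×10^5 N

P_cr ≈ 586 kN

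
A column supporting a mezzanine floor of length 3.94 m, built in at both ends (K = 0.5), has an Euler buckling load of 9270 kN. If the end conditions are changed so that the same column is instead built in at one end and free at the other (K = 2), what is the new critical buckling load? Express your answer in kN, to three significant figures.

P_cr ≈ 579 kN

P_cr ∝ 1/K², so P_cr,new = P_cr,old × (K_old/K_new)² = 9270 × (0.5/2)²
= 9270 × 0.06250 = 579 kN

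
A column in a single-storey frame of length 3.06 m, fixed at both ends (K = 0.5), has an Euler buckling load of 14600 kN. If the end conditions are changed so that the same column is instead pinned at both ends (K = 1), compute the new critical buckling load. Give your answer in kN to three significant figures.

P_cr ≈ 3650 kN

P_cr ∝ 1/K², so P_cr,new = P_cr,old × (K_old/K_new)² = 14600 × (0.5/1)²
= 14600 × 0.2500 = 3650 kN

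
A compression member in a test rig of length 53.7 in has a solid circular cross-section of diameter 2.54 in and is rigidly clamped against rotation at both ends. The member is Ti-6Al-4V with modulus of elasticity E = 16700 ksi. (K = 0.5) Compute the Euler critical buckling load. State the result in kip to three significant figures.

I = πd⁴/64 = π×2.54⁴/64 = 2.043 in⁴
Effective length L_e = K·L = 0.5 × 53.7 = 26.85 in
P_cr = π²EI / L_e² = π² × 16700×10³ × 2.043 / 26.85² = 4.671×10^5 lb

P_cr ≈ 467 kip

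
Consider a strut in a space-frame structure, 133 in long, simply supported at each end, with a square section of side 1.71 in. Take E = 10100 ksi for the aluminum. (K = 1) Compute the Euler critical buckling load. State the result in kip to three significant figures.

I = a⁴/12 = 1.71⁴/12 = 0.7125 in⁴
Effective length L_e = K·L = 1 × 133 = 133.0 in
P_cr = π²EI / L_e² = π² × 10100×10³ × 0.7125 / 133.0² = 4.015×10^3 lb

P_cr ≈ 4.02 kip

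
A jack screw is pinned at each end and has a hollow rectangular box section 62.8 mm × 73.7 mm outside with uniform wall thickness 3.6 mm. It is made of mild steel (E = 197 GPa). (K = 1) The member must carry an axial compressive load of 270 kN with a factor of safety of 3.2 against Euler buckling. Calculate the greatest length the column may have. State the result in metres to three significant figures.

Inner dimensions: h_i = 73.7 − 2×3.6 = 66.50 mm, b_i = 62.8 − 2×3.6 = 55.60 mm
Weak-axis I_min = (h_o·b_o³ − h_i·b_i³)/12 with b_o = 62.8, b_i = 55.60 mm (shorter outer/inner sides).
I_min = (73.7×62.8³ − 66.50×55.60³)/12 = 5.686×10^5 mm⁴
I = 5.686×10^-7 m⁴
Required critical load P_cr = n·P = 3.2 × 270 = 864.0 kN = 8.640×10^5 N
From P_cr = π²EI/(K·L)²:  L = (1/K)·√(π²EI/P_cr) = (1/1)·√(π²×1.97×10^11×5.686×10^-7/8.640×10^5)
L = 1.13 m

L_max ≈ 1.13 m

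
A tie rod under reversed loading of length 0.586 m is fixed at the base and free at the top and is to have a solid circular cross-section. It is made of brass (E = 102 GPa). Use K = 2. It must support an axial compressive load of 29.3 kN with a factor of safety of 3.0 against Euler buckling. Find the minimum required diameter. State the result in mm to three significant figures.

d ≈ 39.5 mm

Required P_cr = n·P = 3.0 × 29.3 = 87.90 kN
L_e = K·L = 2 × 0.586 = 1.172 m
Required I = P_cr·L_e²/(π²E) = 8.790×10^4 × 1.172² / (π² × 1.02×10^11) = 1.199×10^-7 m⁴
I_req = 1.199×10^5 mm⁴
Solid circle: I = πd⁴/64  ⇒  d = (64I/π)^(1/4) = (64×1.199×10^5/π)^(1/4) = 39.5 mm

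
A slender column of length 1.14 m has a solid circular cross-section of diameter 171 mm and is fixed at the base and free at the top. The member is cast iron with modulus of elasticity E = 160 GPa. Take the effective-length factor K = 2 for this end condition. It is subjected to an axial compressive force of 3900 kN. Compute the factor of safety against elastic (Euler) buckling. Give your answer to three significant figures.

I = πd⁴/64 = π×171⁴/64 = 4.197×10^7 mm⁴
I = 4.197×10^7 mm⁴ = 4.197×10^-5 m⁴
Effective length L_e = K·L = 2 × 1.14 = 2.280 m
P_cr = π²EI / L_e² = π² × 160×10⁹ × 4.197×10^-5 / 2.280² = 1.275×10^7 N
Factor of safety n = P_cr / P = 12750 / 3900 = 3.27

n ≈ 3.27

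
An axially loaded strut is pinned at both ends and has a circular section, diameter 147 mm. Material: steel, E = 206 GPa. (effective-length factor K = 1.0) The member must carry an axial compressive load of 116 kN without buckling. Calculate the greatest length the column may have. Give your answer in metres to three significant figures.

L_max ≈ 20.0 m

I = πd⁴/64 = π×147⁴/64 = 2.292×10^7 mm⁴
I = 2.292×10^-5 m⁴
At the buckling limit P_cr = P = 1.160×10^5 N
From P_cr = π²EI/(K·L)²:  L = (1/K)·√(π²EI/P_cr) = (1/1)·√(π²×2.06×10^11×2.292×10^-5/1.160×10^5)
L = 20.0 m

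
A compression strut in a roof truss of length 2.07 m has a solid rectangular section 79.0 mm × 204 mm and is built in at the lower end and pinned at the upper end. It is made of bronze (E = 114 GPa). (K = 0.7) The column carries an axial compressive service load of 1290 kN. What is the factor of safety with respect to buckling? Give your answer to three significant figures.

Buckling occurs about the weak axis: I_min = h·b³/12 with b = 79.0 mm (the shorter side).
I_min = 204×79.0³/12 = 8.382×10^6 mm⁴
I = 8.382×10^6 mm⁴ = 8.382×10^-6 m⁴
Effective length L_e = K·L = 0.7 × 2.07 = 1.449 m
P_cr = π²EI / L_e² = π² × 114×10⁹ × 8.382×10^-6 / 1.449² = 4.492×10^6 N
Factor of safety n = P_cr / P = 4491.6 / 1290 = 3.48

n ≈ 3.48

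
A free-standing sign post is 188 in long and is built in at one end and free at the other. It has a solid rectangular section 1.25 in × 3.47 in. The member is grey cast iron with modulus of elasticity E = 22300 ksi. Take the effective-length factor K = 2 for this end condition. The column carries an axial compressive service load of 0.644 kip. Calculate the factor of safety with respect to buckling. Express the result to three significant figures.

n ≈ 1.37

Buckling occurs about the weak axis: I_min = h·b³/12 with b = 1.25 in (the shorter side).
I_min = 3.47×1.25³/12 = 0.5648 in⁴
Effective length L_e = K·L = 2 × 188 = 376.0 in
P_cr = π²EI / L_e² = π² × 22300×10³ × 0.5648 / 376.0² = 879.2 lb
Factor of safety n = P_cr / P = 0.87924 / 0.644 = 1.37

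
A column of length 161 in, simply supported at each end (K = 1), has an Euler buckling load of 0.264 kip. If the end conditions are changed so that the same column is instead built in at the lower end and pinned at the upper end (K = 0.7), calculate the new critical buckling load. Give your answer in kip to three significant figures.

P_cr ∝ 1/K², so P_cr,new = P_cr,old × (K_old/K_new)² = 0.264 × (1/0.7)²
= 0.264 × 2.041 = 0.539 kip

P_cr ≈ 0.539 kip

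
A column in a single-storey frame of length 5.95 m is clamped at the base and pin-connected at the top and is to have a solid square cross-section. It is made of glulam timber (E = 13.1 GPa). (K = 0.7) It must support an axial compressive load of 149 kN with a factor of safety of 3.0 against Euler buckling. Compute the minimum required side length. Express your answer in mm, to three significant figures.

Required P_cr = n·P = 3.0 × 149 = 447.0 kN
L_e = K·L = 0.7 × 5.95 = 4.165 m
Required I = P_cr·L_e²/(π²E) = 4.470×10^5 × 4.165² / (π² × 1.31×10^10) = 5.997×10^-5 m⁴
I_req = 5.997×10^7 mm⁴
Solid square: I = a⁴/12  ⇒  a = (12I)^(1/4) = (12×5.997×10^7)^(1/4) = 164 mm

a ≈ 164 mm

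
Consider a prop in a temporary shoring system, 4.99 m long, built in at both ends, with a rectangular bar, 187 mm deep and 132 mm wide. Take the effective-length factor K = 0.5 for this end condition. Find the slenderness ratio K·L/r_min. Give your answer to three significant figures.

λ ≈ 65.5

For a rectangle r_min = b/√12 = 132/√12 = 38.11 mm
L_e = K·L = 0.5 × 4.99 m = 2.495 m = 2495.0 mm
λ = L_e / r_min = 2495.0 / 38.11 = 65.5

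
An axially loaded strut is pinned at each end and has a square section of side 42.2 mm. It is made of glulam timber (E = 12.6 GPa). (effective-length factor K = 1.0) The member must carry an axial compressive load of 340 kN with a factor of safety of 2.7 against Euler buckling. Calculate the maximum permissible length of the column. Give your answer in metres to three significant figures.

I = a⁴/12 = 42.2⁴/12 = 2.643×10^5 mm⁴
I = 2.643×10^-7 m⁴
Required critical load P_cr = n·P = 2.7 × 340 = 918.0 kN = 9.180×10^5 N
From P_cr = π²EI/(K·L)²:  L = (1/K)·√(π²EI/P_cr) = (1/1)·√(π²×1.26×10^10×2.643×10^-7/9.180×10^5)
L = 0.189 m

L_max ≈ 0.189 m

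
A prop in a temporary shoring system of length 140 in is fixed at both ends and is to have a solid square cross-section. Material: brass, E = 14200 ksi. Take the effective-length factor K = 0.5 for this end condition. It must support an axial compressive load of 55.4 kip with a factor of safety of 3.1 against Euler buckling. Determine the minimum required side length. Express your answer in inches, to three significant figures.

Required P_cr = n·P = 3.1 × 55.4 = 171.7 kip
L_e = K·L = 0.5 × 140 = 70.00 in
Required I = P_cr·L_e²/(π²E) = 1.717×10^5 × 70.00² / (π² × 1.42×10^7) = 6.005 in⁴
Solid square: I = a⁴/12  ⇒  a = (12I)^(1/4) = (12×6.005)^(1/4) = 2.91 in

a ≈ 2.91 in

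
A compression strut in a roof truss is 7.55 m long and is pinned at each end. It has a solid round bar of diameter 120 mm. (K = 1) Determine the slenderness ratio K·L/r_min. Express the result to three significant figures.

λ ≈ 252

For a solid circle r = d/4 = 120/4 = 30.00 mm
L_e = K·L = 1 × 7.55 m = 7.550 m = 7550.0 mm
λ = L_e / r_min = 7550.0 / 30.00 = 252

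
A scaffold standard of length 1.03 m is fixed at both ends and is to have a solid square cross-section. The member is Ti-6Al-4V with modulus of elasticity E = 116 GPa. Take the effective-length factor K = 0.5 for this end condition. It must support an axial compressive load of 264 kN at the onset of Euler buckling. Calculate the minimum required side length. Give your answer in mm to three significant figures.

L_e = K·L = 0.5 × 1.03 = 0.5150 m
Required I = P_cr·L_e²/(π²E) = 2.640×10^5 × 0.5150² / (π² × 1.16×10^11) = 6.116×10^-8 m⁴
I_req = 6.116×10^4 mm⁴
Solid square: I = a⁴/12  ⇒  a = (12I)^(1/4) = (12×6.116×10^4)^(1/4) = 29.3 mm

a ≈ 29.3 mm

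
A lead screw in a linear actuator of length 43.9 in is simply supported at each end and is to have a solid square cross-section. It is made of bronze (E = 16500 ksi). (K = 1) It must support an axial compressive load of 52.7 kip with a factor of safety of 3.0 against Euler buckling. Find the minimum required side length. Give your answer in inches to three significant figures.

a ≈ 2.18 in

Required P_cr = n·P = 3.0 × 52.7 = 158.1 kip
L_e = K·L = 1 × 43.9 = 43.90 in
Required I = P_cr·L_e²/(π²E) = 1.581×10^5 × 43.90² / (π² × 1.65×10^7) = 1.871 in⁴
Solid square: I = a⁴/12  ⇒  a = (12I)^(1/4) = (12×1.871)^(1/4) = 2.18 in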